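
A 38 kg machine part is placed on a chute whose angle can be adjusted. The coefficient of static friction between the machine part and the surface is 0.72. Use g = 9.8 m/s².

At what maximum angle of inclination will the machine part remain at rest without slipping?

θ_max ≈ 35.8°

At the slip threshold, m g sin θ = μ_s · m g cos θ, so tan θ = μ_s.
θ_max = arctan(0.72) = 35.8°.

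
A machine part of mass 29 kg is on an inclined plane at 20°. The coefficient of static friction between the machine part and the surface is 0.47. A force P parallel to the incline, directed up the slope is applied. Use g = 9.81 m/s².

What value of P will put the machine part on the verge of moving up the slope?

At impending motion up the slope, friction acts down-slope at its limit: f = μ_s N.
P is parallel to the surface, so N = m g cos θ = 267 N.
Along the incline: P = m g sin θ + μ_s N = 97.3 + 0.47×267 = 223 N.

P ≈ 223 N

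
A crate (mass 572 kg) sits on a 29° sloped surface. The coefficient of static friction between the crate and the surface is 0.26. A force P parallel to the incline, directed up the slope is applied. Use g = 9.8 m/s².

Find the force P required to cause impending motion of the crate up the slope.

At impending motion up the slope, friction acts down-slope at its limit: f = μ_s N.
P is parallel to the surface, so N = m g cos θ = 4900 N.
Along the incline: P = m g sin θ + μ_s N = 2720 + 0.26×4900 = 3990 N.

P ≈ 3990 N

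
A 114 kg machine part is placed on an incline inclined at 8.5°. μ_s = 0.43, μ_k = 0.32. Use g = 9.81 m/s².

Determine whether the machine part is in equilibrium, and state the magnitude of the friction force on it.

f ≈ 165 N

N = m g cos θ = 1110 N.
Down-slope weight component: m g sin θ = 165 N.
μ_s N = 476 N.
165 ≤ 476 N, so it stays put; friction = 165 N.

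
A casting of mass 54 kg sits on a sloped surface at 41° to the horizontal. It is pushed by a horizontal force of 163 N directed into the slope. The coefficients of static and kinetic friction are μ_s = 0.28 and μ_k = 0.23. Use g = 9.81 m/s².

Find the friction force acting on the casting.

Normal direction: N = m g cos θ + P sin θ = 506.7 N.
Parallel to the incline: P cos θ − m g sin θ = 123 − 347.5 = -224.5 N; the friction needed to balance this is 224.5 N acting up the slope.
Maximum static friction: μ_s N = 0.28 × 506.7 = 141.9 N.
|f_req| = 224.5 > 141.9 N → the casting slides down the incline; f = μ_k N = 0.23 × 506.7 = 117 N.

f ≈ 117 N (up the incline)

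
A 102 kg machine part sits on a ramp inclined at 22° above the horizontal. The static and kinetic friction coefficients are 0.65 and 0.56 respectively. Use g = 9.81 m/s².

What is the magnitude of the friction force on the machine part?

f ≈ 375 N (up the incline)

The normal reaction is N = m g cos θ = 927.8 N.
Along the slope the weight component is m g sin θ = 374.8 N; friction must supply exactly this, acting up-slope.
The static-friction ceiling is μ_s N = 0.65 × 927.8 = 603 N.
Since |374.8| ≤ 603 N, no slip — friction simply equals what equilibrium demands.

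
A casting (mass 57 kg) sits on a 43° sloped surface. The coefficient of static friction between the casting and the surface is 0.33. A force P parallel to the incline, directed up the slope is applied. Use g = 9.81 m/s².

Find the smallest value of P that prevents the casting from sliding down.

The casting tends to slide down (tan θ > μ_s), so at the point of impending slip friction acts up-slope at its limit: f = μ_s N.
P is parallel to the surface, so N = m g cos θ = 409 N.
Along the incline: P + μ_s N = m g sin θ, so P = 381 − 0.33×409 = 246 N.

P_min ≈ 246 N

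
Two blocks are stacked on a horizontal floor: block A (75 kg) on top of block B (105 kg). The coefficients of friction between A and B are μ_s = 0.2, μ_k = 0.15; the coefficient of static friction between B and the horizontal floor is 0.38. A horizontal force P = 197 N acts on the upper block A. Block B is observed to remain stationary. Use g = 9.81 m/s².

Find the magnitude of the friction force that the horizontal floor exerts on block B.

Normal force at the A–B interface: N₁ = m_A g = 735.8 N.
So the A–B interface can sustain at most μ_s N₁ = 147.2 N of static friction.
P = 197 N exceeds that limit, so A slips over B and the interface friction becomes kinetic: f₁ = μ_k N₁ = 0.15×735.8 = 110 N.
By Newton's third law B feels 110 N forward from A. With B stationary, the floor's static friction on B balances it: f₂ = 110 N (well within μ_s(m_A+m_B)g = 671 N).

f ≈ 110 N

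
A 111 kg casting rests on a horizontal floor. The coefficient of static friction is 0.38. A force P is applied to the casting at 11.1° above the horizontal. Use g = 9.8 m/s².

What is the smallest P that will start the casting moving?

N = m g − P sin α (the pull lifts the casting).
At impending slip, P cos α = μ_s N = μ_s (m g − P sin α).
Solving: P (cos α + μ_s sin α) = μ_s m g → P = 0.38×1090/(cos 11.1° + 0.38 sin 11.1°) = 413/1.054 = 392 N.

P ≈ 392 N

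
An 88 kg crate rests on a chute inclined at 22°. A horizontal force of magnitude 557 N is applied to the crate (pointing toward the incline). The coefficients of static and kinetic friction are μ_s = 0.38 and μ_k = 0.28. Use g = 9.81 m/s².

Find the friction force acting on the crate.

Normal direction: N = m g cos θ + P sin θ = 1009 N.
Along the incline, the net driving force (taking up-slope positive) is P cos θ − m g sin θ = 516.4 − 323.4 = 193.1 N, so equilibrium requires friction f = -193.1 N (down-slope).
Maximum static friction: μ_s N = 0.38 × 1009 = 383.4 N.
|f_req| = 193.1 ≤ 383.4 N → the crate is in equilibrium; friction equals the required value.

f ≈ 193 N (down the incline)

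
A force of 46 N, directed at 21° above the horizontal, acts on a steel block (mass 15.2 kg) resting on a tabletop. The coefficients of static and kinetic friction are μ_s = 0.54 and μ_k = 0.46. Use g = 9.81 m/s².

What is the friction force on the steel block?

f ≈ 42.9 N

Vertical equilibrium gives N = m g − P sin α = 132.6 N.
Horizontally, friction must balance P cos α = 42.94 N.
The static-friction limit is μ_s N = 71.62 N.
42.94 ≤ 71.62 N → static; friction equals the required 42.9 N.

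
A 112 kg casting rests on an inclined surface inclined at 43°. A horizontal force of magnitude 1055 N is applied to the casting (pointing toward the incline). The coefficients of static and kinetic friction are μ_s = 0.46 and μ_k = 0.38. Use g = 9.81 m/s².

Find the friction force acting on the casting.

f ≈ 22.3 N (down the incline)

The horizontal push has a component P sin θ into the surface, so N = m g cos θ + P sin θ = 803.6 + 719.5 = 1523 N.
Parallel to the incline: P cos θ − m g sin θ = 771.6 − 749.3 = 22.25 N; the friction needed to balance this is 22.25 N acting down the slope.
Maximum static friction: μ_s N = 0.46 × 1523 = 700.6 N.
Since 22.25 N is within the 700.6 N limit, the casting stays put and friction is exactly 22.3 N.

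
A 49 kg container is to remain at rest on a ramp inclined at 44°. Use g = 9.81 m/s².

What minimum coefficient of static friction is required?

At the slip threshold m g sin θ = μ_s m g cos θ, so μ_s,min = tan θ.
μ_s,min = tan 44° = 0.966.

μ_s,min ≈ 0.966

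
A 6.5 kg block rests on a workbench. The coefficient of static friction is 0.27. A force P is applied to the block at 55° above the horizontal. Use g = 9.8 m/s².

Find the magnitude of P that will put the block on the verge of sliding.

N = m g − P sin α (the pull lifts the block).
At impending slip, P cos α = μ_s N = μ_s (m g − P sin α).
Solving: P (cos α + μ_s sin α) = μ_s m g → P = 0.27×63.7/(cos 55° + 0.27 sin 55°) = 17.2/0.7947 = 21.6 N.

P ≈ 21.6 N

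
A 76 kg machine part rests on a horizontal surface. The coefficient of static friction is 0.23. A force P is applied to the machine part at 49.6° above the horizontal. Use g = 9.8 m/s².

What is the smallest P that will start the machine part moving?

N = m g − P sin α (the pull lifts the machine part).
At impending slip, P cos α = μ_s N = μ_s (m g − P sin α).
Solving: P (cos α + μ_s sin α) = μ_s m g → P = 0.23×745/(cos 49.6° + 0.23 sin 49.6°) = 171/0.8233 = 208 N.

P ≈ 208 N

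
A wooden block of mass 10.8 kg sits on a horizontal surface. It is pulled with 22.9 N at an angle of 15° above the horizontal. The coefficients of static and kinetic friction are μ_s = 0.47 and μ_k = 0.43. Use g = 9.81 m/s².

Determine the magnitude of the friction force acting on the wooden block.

The vertical component of P reduces the normal force: N = m g − P sin α = 105.9 − 5.927 = 100 N.
Horizontally, friction must balance P cos α = 22.12 N.
μ_s N = 0.47 × 100 = 47.01 N.
Since 22.12 N does not exceed the limit, the wooden block stays at rest and f = 22.1 N.

f ≈ 22.1 N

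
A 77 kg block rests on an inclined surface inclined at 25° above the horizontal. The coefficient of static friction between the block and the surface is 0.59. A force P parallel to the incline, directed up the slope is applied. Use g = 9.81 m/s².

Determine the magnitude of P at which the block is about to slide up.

At impending motion up the slope, friction acts down-slope at its limit: f = μ_s N.
P is parallel to the surface, so N = m g cos θ = 685 N.
Along the incline: P = m g sin θ + μ_s N = 319 + 0.59×685 = 723 N.

P ≈ 723 N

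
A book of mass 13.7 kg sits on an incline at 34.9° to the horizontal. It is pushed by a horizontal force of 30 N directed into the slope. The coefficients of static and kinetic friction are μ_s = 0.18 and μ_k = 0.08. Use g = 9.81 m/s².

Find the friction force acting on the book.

f ≈ 10.2 N (up the incline)

The horizontal push has a component P sin θ into the surface, so N = m g cos θ + P sin θ = 110.2 + 17.16 = 127.4 N.
Parallel to the incline: P cos θ − m g sin θ = 24.6 − 76.89 = -52.29 N; the friction needed to balance this is 52.29 N acting up the slope.
The limit of static friction is μ_s N = 22.93 N.
The required 52.29 N exceeds the static limit, so the book slides down-slope and f = μ_k N = 0.08×127.4 = 10.2 N.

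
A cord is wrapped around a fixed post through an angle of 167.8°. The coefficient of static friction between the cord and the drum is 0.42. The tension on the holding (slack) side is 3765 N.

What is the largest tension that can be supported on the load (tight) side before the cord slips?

At impending slip the capstan equation gives T₂/T₁ = e^{μβ} with β in radians.
β = 167.8° × π/180 = 2.929 rad.
e^{μβ} = e^{0.42×2.929} = 3.421.
T₂ = T₁ · e^{μβ} = 3765 × 3.421 = 12900 N.

T_max ≈ 12900 N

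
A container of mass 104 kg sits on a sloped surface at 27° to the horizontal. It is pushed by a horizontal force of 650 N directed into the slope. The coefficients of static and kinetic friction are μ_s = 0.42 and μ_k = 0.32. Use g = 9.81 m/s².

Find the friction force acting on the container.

The horizontal push has a component P sin θ into the surface, so N = m g cos θ + P sin θ = 909 + 295.1 = 1204 N.
Parallel to the incline: P cos θ − m g sin θ = 579.2 − 463.2 = 116 N; the friction needed to balance this is 116 N acting down the slope.
The limit of static friction is μ_s N = 505.7 N.
|f_req| = 116 ≤ 505.7 N → the container is in equilibrium; friction equals the required value.

f ≈ 116 N (down the incline)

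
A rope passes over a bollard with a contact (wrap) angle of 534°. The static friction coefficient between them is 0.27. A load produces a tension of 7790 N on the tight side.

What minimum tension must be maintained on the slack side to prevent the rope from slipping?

Capstan equation at impending slip: T_tight/T_slack = e^{μβ}.
β = 534° = 9.32 rad; e^{μβ} = e^{0.27×9.32} = 12.38.
T_slack = T_tight / e^{μβ} = 7790 / 12.38 = 629 N.

T_min ≈ 629 N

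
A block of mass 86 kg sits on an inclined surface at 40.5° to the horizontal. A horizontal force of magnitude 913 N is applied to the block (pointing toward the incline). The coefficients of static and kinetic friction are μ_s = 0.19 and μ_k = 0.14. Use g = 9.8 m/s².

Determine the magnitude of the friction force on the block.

f ≈ 147 N (down the incline)

Resolve perpendicular to the incline: N = m g cos θ + P sin θ = 86×9.8×cos 40.5° + 913×sin 40.5° = 1234 N.
Along the incline, the net driving force (taking up-slope positive) is P cos θ − m g sin θ = 694.3 − 547.4 = 146.9 N, so equilibrium requires friction f = -146.9 N (down-slope).
Maximum static friction: μ_s N = 0.19 × 1234 = 234.4 N.
Since 146.9 N is within the 234.4 N limit, the block stays put and friction is exactly 147 N.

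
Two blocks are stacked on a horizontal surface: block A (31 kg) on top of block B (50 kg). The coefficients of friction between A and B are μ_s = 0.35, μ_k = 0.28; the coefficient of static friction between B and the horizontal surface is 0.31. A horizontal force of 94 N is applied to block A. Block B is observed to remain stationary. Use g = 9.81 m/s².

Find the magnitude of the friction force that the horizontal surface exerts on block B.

Between the blocks, N₁ = m_A g = 304.1 N.
Maximum static friction on A from B: μ_s N₁ = 0.35×304.1 = 106.4 N.
Since P = 94 N ≤ 106.4 N, A does not slip on B; friction on A equals P = 94 N.
B experiences an equal 94 N forward from A (third law). B is in equilibrium, so the floor supplies f₂ = 94 N of static friction (limit μ_s(m_A+m_B)g = 246.3 N, not exceeded).

f ≈ 94 N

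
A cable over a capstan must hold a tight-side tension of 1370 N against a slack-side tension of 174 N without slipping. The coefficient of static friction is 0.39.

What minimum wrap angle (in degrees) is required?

T₂/T₁ = e^{μβ} → β = ln(T₂/T₁)/μ.
β = ln(1370/174)/0.39 = 2.064/0.39 = 5.291 rad.
In degrees: β = 5.291 × 180/π = 303°.

β_min ≈ 303°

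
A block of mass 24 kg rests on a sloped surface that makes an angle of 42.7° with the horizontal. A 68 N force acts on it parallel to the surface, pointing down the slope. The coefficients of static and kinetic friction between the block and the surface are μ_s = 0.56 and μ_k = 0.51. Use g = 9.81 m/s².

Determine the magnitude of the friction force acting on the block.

Perpendicular to the surface, N = m g cos θ = 24·9.81·cos 42.7° = 173 N.
The friction needed for equilibrium is m g sin θ + P = 159.7 + 68 = 227.7 N, measured positive up-slope.
Maximum static friction available: μ_s N = 0.56 × 173 = 96.9 N.
Since |227.7| > 96.9 N, static friction cannot hold it; the block slides down the incline and kinetic friction applies: f = μ_k N = 0.51 × 173 = 88.2 N.

f ≈ 88.2 N (up the incline)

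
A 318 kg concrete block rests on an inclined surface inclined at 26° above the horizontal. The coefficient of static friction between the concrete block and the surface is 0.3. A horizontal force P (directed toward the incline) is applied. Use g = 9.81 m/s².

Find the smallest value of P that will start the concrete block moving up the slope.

P ≈ 2880 N

At impending motion up the slope, friction acts down-slope at its limit: f = μ_s N.
Perpendicular to the incline: N = m g cos θ + P sin θ.
Along the incline: P cos θ = m g sin θ + μ_s N = m g sin θ + μ_s (m g cos θ + P sin θ).
Solving, P (cos θ − μ_s sin θ) = m g (sin θ + μ_s cos θ), so P = 318×9.81×(sin 26° + 0.3 cos 26°)/(cos 26° − 0.3 sin 26°) = 3120×0.708/0.7673 = 2880 N.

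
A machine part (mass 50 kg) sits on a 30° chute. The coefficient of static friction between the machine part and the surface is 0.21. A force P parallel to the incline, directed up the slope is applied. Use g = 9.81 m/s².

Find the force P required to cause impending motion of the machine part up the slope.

At impending motion up the slope, friction acts down-slope at its limit: f = μ_s N.
P is parallel to the surface, so N = m g cos θ = 425 N.
Along the incline: P = m g sin θ + μ_s N = 245 + 0.21×425 = 334 N.

P ≈ 334 N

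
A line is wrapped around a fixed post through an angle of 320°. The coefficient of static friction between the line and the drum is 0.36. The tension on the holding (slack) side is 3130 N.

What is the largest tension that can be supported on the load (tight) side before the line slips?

At impending slip the capstan equation gives T₂/T₁ = e^{μβ} with β in radians.
β = 320° × π/180 = 5.585 rad.
e^{μβ} = e^{0.36×5.585} = 7.468.
T₂ = T₁ · e^{μβ} = 3130 × 7.468 = 23400 N.

T_max ≈ 23400 N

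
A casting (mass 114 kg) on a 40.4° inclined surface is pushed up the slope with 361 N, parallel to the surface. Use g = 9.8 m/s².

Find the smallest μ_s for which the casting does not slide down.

N = m g cos θ = 850.8 N.
Friction must make up the shortfall along the incline: f = m g sin θ − P = 724.1 − 361 = 363.1 N.
At the threshold f = μ_s N, so μ_s,min = 363.1/850.8 = 0.427.

μ_s,min ≈ 0.427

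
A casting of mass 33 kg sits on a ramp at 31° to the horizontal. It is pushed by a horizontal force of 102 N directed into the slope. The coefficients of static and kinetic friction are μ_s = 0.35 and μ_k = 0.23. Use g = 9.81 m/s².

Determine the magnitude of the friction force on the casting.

Resolve perpendicular to the incline: N = m g cos θ + P sin θ = 33×9.81×cos 31° + 102×sin 31° = 330 N.
Along the incline, the net driving force (taking up-slope positive) is P cos θ − m g sin θ = 87.43 − 166.7 = -79.3 N, so equilibrium requires friction f = 79.3 N (up-slope).
The limit of static friction is μ_s N = 115.5 N.
|f_req| = 79.3 ≤ 115.5 N → the casting is in equilibrium; friction equals the required value.

f ≈ 79.3 N (up the incline)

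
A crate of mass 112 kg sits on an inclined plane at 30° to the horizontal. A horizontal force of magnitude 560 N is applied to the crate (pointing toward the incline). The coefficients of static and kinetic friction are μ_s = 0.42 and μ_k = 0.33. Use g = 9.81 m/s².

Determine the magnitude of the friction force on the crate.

Resolve perpendicular to the incline: N = m g cos θ + P sin θ = 112×9.81×cos 30° + 560×sin 30° = 1232 N.
Parallel to the incline: P cos θ − m g sin θ = 485 − 549.4 = -64.39 N; the friction needed to balance this is 64.39 N acting up the slope.
Maximum static friction: μ_s N = 0.42 × 1232 = 517.2 N.
Since 64.39 N is within the 517.2 N limit, the crate stays put and friction is exactly 64.4 N.

f ≈ 64.4 N (up the incline)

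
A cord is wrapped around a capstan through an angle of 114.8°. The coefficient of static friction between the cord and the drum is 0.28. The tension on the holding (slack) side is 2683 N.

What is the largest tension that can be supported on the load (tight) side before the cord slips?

At impending slip the capstan equation gives T₂/T₁ = e^{μβ} with β in radians.
β = 114.8° × π/180 = 2.004 rad.
e^{μβ} = e^{0.28×2.004} = 1.752.
T₂ = T₁ · e^{μβ} = 2683 × 1.752 = 4700 N.

T_max ≈ 4700 N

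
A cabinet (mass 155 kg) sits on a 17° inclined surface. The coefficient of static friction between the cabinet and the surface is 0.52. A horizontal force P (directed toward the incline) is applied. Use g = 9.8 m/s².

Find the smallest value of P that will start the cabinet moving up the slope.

At impending motion up the slope, friction acts down-slope at its limit: f = μ_s N.
Perpendicular to the incline: N = m g cos θ + P sin θ.
Along the incline: P cos θ = m g sin θ + μ_s N = m g sin θ + μ_s (m g cos θ + P sin θ).
Solving, P (cos θ − μ_s sin θ) = m g (sin θ + μ_s cos θ), so P = 155×9.8×(sin 17° + 0.52 cos 17°)/(cos 17° − 0.52 sin 17°) = 1520×0.7897/0.8043 = 1490 N.

P ≈ 1490 N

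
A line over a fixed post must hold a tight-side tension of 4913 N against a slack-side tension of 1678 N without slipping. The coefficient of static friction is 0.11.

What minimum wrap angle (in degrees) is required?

β_min ≈ 560°

T₂/T₁ = e^{μβ} → β = ln(T₂/T₁)/μ.
β = ln(4913/1678)/0.11 = 1.074/0.11 = 9.766 rad.
In degrees: β = 9.766 × 180/π = 560°.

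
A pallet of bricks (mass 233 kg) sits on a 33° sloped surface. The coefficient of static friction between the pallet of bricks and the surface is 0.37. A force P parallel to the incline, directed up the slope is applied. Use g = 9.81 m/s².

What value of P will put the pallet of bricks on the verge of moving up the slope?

P ≈ 1950 N

At impending motion up the slope, friction acts down-slope at its limit: f = μ_s N.
P is parallel to the surface, so N = m g cos θ = 1920 N.
Along the incline: P = m g sin θ + μ_s N = 1240 + 0.37×1920 = 1950 N.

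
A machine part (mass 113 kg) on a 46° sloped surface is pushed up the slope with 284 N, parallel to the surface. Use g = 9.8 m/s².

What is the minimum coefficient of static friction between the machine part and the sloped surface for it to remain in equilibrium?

μ_s,min ≈ 0.666

N = m g cos θ = 769.3 N.
Friction must make up the shortfall along the incline: f = m g sin θ − P = 796.6 − 284 = 512.6 N.
At the threshold f = μ_s N, so μ_s,min = 512.6/769.3 = 0.666.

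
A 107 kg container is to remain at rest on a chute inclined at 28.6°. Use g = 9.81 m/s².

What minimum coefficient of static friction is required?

μ_s,min ≈ 0.545

At the slip threshold m g sin θ = μ_s m g cos θ, so μ_s,min = tan θ.
μ_s,min = tan 28.6° = 0.545.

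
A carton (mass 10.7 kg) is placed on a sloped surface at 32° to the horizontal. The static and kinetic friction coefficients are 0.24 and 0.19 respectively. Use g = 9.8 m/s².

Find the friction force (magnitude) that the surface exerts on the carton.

Perpendicular to the surface, N = m g cos θ = 10.7·9.8·cos 32° = 88.93 N.
Along the slope the weight component is m g sin θ = 55.57 N; friction must supply exactly this, acting up-slope.
Maximum static friction available: μ_s N = 0.24 × 88.93 = 21.34 N.
Since |55.57| > 21.34 N, static friction cannot hold it; the carton slides down the incline and kinetic friction applies: f = μ_k N = 0.19 × 88.93 = 16.9 N.

f ≈ 16.9 N (up the incline)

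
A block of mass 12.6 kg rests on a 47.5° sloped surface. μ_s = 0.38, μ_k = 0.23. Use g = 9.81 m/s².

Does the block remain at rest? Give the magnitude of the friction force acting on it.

f ≈ 19.2 N

N = m g cos θ = 83.5 N.
Down-slope weight component: m g sin θ = 91.1 N.
μ_s N = 31.7 N.
91.1 > 31.7 N, so it slides; kinetic friction f = μ_k N = 0.23×83.5 = 19.2 N.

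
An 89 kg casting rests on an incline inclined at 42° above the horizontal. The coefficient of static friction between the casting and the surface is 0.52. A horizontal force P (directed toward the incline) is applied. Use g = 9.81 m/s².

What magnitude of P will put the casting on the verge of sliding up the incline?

P ≈ 2330 N

At impending motion up the slope, friction acts down-slope at its limit: f = μ_s N.
Perpendicular to the incline: N = m g cos θ + P sin θ.
Along the incline: P cos θ = m g sin θ + μ_s N = m g sin θ + μ_s (m g cos θ + P sin θ).
Solving, P (cos θ − μ_s sin θ) = m g (sin θ + μ_s cos θ), so P = 89×9.81×(sin 42° + 0.52 cos 42°)/(cos 42° − 0.52 sin 42°) = 873×1.056/0.3952 = 2330 N.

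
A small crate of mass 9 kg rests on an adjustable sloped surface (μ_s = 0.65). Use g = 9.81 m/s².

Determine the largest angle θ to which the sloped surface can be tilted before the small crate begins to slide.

θ_max ≈ 33°

At the slip threshold, m g sin θ = μ_s · m g cos θ, so tan θ = μ_s.
θ_max = arctan(0.65) = 33°.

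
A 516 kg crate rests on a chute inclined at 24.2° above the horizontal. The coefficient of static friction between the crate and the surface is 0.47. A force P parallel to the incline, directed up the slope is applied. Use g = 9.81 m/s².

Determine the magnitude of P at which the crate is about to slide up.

P ≈ 4250 N

At impending motion up the slope, friction acts down-slope at its limit: f = μ_s N.
P is parallel to the surface, so N = m g cos θ = 4620 N.
Along the incline: P = m g sin θ + μ_s N = 2080 + 0.47×4620 = 4250 N.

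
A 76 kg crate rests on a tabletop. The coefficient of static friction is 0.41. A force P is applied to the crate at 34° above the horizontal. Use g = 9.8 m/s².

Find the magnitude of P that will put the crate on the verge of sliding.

N = m g − P sin α (the pull lifts the crate).
At impending slip, P cos α = μ_s N = μ_s (m g − P sin α).
Solving: P (cos α + μ_s sin α) = μ_s m g → P = 0.41×745/(cos 34° + 0.41 sin 34°) = 305/1.058 = 289 N.

P ≈ 289 N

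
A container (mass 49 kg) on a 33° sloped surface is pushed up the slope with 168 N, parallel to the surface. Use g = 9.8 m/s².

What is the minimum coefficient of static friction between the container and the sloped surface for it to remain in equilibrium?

N = m g cos θ = 402.7 N.
Friction must make up the shortfall along the incline: f = m g sin θ − P = 261.5 − 168 = 93.54 N.
At the threshold f = μ_s N, so μ_s,min = 93.54/402.7 = 0.232.

μ_s,min ≈ 0.232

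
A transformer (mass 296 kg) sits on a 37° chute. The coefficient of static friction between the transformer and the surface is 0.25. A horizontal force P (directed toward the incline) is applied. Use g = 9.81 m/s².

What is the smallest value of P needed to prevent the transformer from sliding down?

P_min ≈ 1230 N

The transformer tends to slide down (tan θ > μ_s), so at the point of impending slip friction acts up-slope at its limit: f = μ_s N.
Perpendicular to the incline: N = m g cos θ + P sin θ.
Along the incline: P cos θ + μ_s N = m g sin θ, i.e. P cos θ + μ_s (m g cos θ + P sin θ) = m g sin θ.
Solving, P (cos θ + μ_s sin θ) = m g (sin θ − μ_s cos θ), so P = 2900×0.4022/0.9491 = 1230 N.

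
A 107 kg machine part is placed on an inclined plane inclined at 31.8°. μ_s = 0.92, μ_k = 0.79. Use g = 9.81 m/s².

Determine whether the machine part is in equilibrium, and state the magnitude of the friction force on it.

f ≈ 553 N

N = m g cos θ = 892 N.
Down-slope weight component: m g sin θ = 553 N.
μ_s N = 821 N.
553 ≤ 821 N, so it stays put; friction = 553 N.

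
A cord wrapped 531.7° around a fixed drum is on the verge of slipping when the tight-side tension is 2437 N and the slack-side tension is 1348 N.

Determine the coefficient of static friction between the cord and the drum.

T₂/T₁ = e^{μβ} → μ = ln(T₂/T₁)/β.
β = 531.7° = 9.28 rad.
μ = ln(2437/1348)/9.28 = ln(1.808)/9.28 = 0.0638.

μ ≈ 0.0638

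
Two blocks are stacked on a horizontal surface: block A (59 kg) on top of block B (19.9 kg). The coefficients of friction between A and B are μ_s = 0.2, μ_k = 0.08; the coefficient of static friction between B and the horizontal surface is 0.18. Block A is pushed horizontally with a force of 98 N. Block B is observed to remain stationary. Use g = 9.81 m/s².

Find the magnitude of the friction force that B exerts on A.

The normal force B exerts on A is simply A's weight, N₁ = 578.8 N.
So the A–B interface can sustain at most μ_s N₁ = 115.8 N of static friction.
P = 98 N is within that limit, so A and B move together (both at rest); the A–B friction is simply f₁ = P = 98 N.
By Newton's third law B feels 98 N forward from A. With B stationary, the floor's static friction on B balances it: f₂ = 98 N (well within μ_s(m_A+m_B)g = 139.3 N).

f ≈ 98 N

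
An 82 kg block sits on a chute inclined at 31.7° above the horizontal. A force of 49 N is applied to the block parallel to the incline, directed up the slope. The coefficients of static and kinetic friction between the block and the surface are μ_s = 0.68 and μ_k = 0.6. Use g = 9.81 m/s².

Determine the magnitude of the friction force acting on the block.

Normal force: N = m g cos θ = 82 × 9.81 × cos 31.7° = 684.4 N.
Parallel to the incline, ΣF = 0 gives f = m g sin θ − P = 422.7 − 49 = 373.7 N (up-slope positive).
Maximum static friction available: μ_s N = 0.68 × 684.4 = 465.4 N.
Since |373.7| ≤ 465.4 N, no slip — friction simply equals what equilibrium demands.

f ≈ 374 N (up the incline)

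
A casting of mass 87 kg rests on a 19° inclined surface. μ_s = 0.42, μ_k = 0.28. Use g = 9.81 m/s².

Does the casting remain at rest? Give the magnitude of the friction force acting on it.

f ≈ 278 N

N = m g cos θ = 807 N.
Down-slope weight component: m g sin θ = 278 N.
μ_s N = 339 N.
278 ≤ 339 N, so it stays put; friction = 278 N.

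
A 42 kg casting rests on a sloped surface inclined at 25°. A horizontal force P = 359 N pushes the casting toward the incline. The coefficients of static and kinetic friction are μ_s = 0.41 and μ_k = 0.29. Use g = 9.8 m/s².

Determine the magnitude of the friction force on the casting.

Normal direction: N = m g cos θ + P sin θ = 524.8 N.
Along the incline, the net driving force (taking up-slope positive) is P cos θ − m g sin θ = 325.4 − 173.9 = 151.4 N, so equilibrium requires friction f = -151.4 N (down-slope).
Maximum static friction: μ_s N = 0.41 × 524.8 = 215.2 N.
Since 151.4 N is within the 215.2 N limit, the casting stays put and friction is exactly 151 N.

f ≈ 151 N (down the incline)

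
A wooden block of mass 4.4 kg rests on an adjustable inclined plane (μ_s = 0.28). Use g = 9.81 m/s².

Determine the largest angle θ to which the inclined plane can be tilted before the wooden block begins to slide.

θ_max ≈ 15.6°

At the slip threshold, m g sin θ = μ_s · m g cos θ, so tan θ = μ_s.
θ_max = arctan(0.28) = 15.6°.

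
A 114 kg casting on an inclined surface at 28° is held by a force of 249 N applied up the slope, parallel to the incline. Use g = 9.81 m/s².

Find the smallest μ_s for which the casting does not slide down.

μ_s,min ≈ 0.28

N = m g cos θ = 987.4 N.
Friction must make up the shortfall along the incline: f = m g sin θ − P = 525 − 249 = 276 N.
At the threshold f = μ_s N, so μ_s,min = 276/987.4 = 0.28.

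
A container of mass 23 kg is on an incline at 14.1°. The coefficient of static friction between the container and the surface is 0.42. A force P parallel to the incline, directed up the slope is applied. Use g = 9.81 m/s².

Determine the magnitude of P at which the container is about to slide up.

At impending motion up the slope, friction acts down-slope at its limit: f = μ_s N.
P is parallel to the surface, so N = m g cos θ = 219 N.
Along the incline: P = m g sin θ + μ_s N = 55 + 0.42×219 = 147 N.

P ≈ 147 N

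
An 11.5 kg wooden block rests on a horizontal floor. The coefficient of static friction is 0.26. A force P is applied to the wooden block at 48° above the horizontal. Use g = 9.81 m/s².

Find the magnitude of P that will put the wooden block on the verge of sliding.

P ≈ 34 N

N = m g − P sin α (the pull lifts the wooden block).
At impending slip, P cos α = μ_s N = μ_s (m g − P sin α).
Solving: P (cos α + μ_s sin α) = μ_s m g → P = 0.26×113/(cos 48° + 0.26 sin 48°) = 29.3/0.8623 = 34 N.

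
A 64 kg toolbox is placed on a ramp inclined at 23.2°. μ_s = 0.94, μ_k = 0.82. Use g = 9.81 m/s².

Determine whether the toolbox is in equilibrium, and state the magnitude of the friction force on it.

f ≈ 247 N

N = m g cos θ = 577 N.
Down-slope weight component: m g sin θ = 247 N.
μ_s N = 542 N.
247 ≤ 542 N, so it stays put; friction = 247 N.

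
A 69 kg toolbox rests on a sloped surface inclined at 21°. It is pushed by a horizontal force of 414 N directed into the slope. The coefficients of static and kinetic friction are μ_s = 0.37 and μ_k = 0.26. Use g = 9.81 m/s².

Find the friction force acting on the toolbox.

Resolve perpendicular to the incline: N = m g cos θ + P sin θ = 69×9.81×cos 21° + 414×sin 21° = 780.3 N.
Along the incline, the net driving force (taking up-slope positive) is P cos θ − m g sin θ = 386.5 − 242.6 = 143.9 N, so equilibrium requires friction f = -143.9 N (down-slope).
The limit of static friction is μ_s N = 288.7 N.
|f_req| = 143.9 ≤ 288.7 N → the toolbox is in equilibrium; friction equals the required value.

f ≈ 144 N (down the incline)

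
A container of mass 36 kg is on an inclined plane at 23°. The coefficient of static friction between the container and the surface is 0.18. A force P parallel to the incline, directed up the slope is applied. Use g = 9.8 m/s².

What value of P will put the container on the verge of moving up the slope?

At impending motion up the slope, friction acts down-slope at its limit: f = μ_s N.
P is parallel to the surface, so N = m g cos θ = 325 N.
Along the incline: P = m g sin θ + μ_s N = 138 + 0.18×325 = 196 N.

P ≈ 196 N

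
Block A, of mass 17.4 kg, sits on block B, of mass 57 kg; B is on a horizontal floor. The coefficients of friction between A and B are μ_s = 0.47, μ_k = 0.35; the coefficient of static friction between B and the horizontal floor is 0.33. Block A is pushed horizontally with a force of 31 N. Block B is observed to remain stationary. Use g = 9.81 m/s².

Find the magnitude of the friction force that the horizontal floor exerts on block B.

f ≈ 31 N

The normal force B exerts on A is simply A's weight, N₁ = 170.7 N.
Maximum static friction on A from B: μ_s N₁ = 0.47×170.7 = 80.23 N.
P = 31 N is within that limit, so A and B move together (both at rest); the A–B friction is simply f₁ = P = 31 N.
B experiences an equal 31 N forward from A (third law). B is in equilibrium, so the floor supplies f₂ = 31 N of static friction (limit μ_s(m_A+m_B)g = 240.9 N, not exceeded).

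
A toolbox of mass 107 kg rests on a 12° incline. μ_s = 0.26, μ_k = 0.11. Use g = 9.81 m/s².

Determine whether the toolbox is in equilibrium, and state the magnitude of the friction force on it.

f ≈ 218 N

N = m g cos θ = 1030 N.
Down-slope weight component: m g sin θ = 218 N.
μ_s N = 267 N.
218 ≤ 267 N, so it stays put; friction = 218 N.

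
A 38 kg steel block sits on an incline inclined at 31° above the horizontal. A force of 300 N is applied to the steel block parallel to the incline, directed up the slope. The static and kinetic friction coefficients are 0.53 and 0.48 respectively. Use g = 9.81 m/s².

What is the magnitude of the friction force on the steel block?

f ≈ 108 N (down the incline)

Normal force: N = m g cos θ = 38 × 9.81 × cos 31° = 319.5 N.
Parallel to the incline, ΣF = 0 gives f = m g sin θ − P = 192 − 300 = -108 N (up-slope positive).
Static friction can supply at most μ_s N = 169.4 N.
Since |-108| ≤ 169.4 N, static friction is sufficient; f equals the required value, not μ_s N.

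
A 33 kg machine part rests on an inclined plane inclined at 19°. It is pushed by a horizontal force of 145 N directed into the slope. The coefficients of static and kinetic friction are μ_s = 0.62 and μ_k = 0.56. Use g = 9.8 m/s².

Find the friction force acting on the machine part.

The horizontal push has a component P sin θ into the surface, so N = m g cos θ + P sin θ = 305.8 + 47.21 = 353 N.
Parallel to the incline: P cos θ − m g sin θ = 137.1 − 105.3 = 31.81 N; the friction needed to balance this is 31.81 N acting down the slope.
Maximum static friction: μ_s N = 0.62 × 353 = 218.9 N.
Since 31.81 N is within the 218.9 N limit, the machine part stays put and friction is exactly 31.8 N.

f ≈ 31.8 N (down the incline)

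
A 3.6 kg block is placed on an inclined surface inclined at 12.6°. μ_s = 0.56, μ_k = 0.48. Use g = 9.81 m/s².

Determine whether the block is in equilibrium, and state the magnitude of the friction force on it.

f ≈ 7.7 N

N = m g cos θ = 34.5 N.
Down-slope weight component: m g sin θ = 7.7 N.
μ_s N = 19.3 N.
7.7 ≤ 19.3 N, so it stays put; friction = 7.7 N.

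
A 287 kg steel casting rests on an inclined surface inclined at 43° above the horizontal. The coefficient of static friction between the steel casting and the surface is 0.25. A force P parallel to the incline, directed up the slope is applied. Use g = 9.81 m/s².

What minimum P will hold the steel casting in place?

P_min ≈ 1410 N

The steel casting tends to slide down (tan θ > μ_s), so at the point of impending slip friction acts up-slope at its limit: f = μ_s N.
P is parallel to the surface, so N = m g cos θ = 2060 N.
Along the incline: P + μ_s N = m g sin θ, so P = 1920 − 0.25×2060 = 1410 N.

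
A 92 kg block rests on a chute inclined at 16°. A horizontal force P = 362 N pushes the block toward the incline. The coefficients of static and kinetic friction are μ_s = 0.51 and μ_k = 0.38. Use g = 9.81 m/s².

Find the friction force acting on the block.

Normal direction: N = m g cos θ + P sin θ = 967.3 N.
Parallel to the incline: P cos θ − m g sin θ = 348 − 248.8 = 99.21 N; the friction needed to balance this is 99.21 N acting down the slope.
The limit of static friction is μ_s N = 493.3 N.
|f_req| = 99.21 ≤ 493.3 N → the block is in equilibrium; friction equals the required value.

f ≈ 99.2 N (down the incline)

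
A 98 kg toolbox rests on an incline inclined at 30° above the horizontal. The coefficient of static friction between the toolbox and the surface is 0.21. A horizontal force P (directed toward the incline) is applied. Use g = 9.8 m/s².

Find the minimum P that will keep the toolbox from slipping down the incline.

The toolbox tends to slide down (tan θ > μ_s), so at the point of impending slip friction acts up-slope at its limit: f = μ_s N.
Perpendicular to the incline: N = m g cos θ + P sin θ.
Along the incline: P cos θ + μ_s N = m g sin θ, i.e. P cos θ + μ_s (m g cos θ + P sin θ) = m g sin θ.
Solving, P (cos θ + μ_s sin θ) = m g (sin θ − μ_s cos θ), so P = 960×0.3181/0.971 = 315 N.

P_min ≈ 315 N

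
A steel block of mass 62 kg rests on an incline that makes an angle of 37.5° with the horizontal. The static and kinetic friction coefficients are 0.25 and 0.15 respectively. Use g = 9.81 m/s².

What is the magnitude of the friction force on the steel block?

The normal reaction is N = m g cos θ = 482.5 N.
Along the slope the weight component is m g sin θ = 370.3 N; friction must supply exactly this, acting up-slope.
Static friction can supply at most μ_s N = 120.6 N.
Since |370.3| > 120.6 N, static friction cannot hold it; the steel block slides down the incline and kinetic friction applies: f = μ_k N = 0.15 × 482.5 = 72.4 N.

f ≈ 72.4 N (up the incline)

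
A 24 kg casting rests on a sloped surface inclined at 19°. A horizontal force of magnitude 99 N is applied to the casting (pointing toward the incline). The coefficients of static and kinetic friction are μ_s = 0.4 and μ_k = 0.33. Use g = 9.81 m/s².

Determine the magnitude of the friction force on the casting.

f ≈ 17 N (down the incline)

Resolve perpendicular to the incline: N = m g cos θ + P sin θ = 24×9.81×cos 19° + 99×sin 19° = 254.8 N.
Parallel to the incline: P cos θ − m g sin θ = 93.61 − 76.65 = 16.95 N; the friction needed to balance this is 16.95 N acting down the slope.
The limit of static friction is μ_s N = 101.9 N.
|f_req| = 16.95 ≤ 101.9 N → the casting is in equilibrium; friction equals the required value.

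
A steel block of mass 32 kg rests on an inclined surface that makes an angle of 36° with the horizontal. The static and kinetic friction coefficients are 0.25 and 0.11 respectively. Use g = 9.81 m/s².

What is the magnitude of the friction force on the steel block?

f ≈ 27.9 N (up the incline)

Normal force: N = m g cos θ = 32 × 9.81 × cos 36° = 254 N.
For equilibrium along the incline, friction must balance the weight component: f = m g sin θ = 184.5 N up the slope.
Maximum static friction available: μ_s N = 0.25 × 254 = 63.49 N.
|184.5| exceeds 63.49 N, so the steel block slips down-slope; friction is kinetic, f = μ_k N = 0.11×254 = 27.9 N.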